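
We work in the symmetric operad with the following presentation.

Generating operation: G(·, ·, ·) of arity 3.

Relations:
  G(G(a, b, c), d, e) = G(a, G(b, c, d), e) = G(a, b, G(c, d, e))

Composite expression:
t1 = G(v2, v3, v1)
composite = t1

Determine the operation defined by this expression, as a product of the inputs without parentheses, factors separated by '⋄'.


v2 ⋄ v3 ⋄ v1

The G-tree's shape is irrelevant; the v-reading-order decides.
G(v2, v3, v1) reduces to v2 ⋄ v3 ⋄ v1


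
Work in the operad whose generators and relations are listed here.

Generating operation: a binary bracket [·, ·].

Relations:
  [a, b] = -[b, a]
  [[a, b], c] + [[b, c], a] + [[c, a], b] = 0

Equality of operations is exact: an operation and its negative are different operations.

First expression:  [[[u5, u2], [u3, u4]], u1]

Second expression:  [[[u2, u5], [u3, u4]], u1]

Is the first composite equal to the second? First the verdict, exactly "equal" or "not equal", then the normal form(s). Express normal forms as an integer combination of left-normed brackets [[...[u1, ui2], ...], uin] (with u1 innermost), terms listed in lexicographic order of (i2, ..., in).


In normal form, the first expression is [[[[u1, u2], u5], u3], u4] - [[[[u1, u2], u5], u4], u3] - [[[[u1, u3], u4], u2], u5] + [[[[u1, u3], u4], u5], u2] + [[[[u1, u4], u3], u2], u5] - [[[[u1, u4], u3], u5], u2] - [[[[u1, u5], u2], u3], u4] + [[[[u1, u5], u2], u4], u3]
In normal form, the second expression is -[[[[u1, u2], u5], u3], u4] + [[[[u1, u2], u5], u4], u3] + [[[[u1, u3], u4], u2], u5] - [[[[u1, u3], u4], u5], u2] - [[[[u1, u4], u3], u2], u5] + [[[[u1, u4], u3], u5], u2] + [[[[u1, u5], u2], u3], u4] - [[[[u1, u5], u2], u4], u3]
The forms do not match — not equal.

not equal; first: [[[[u1, u2], u5], u3], u4] - [[[[u1, u2], u5], u4], u3] - [[[[u1, u3], u4], u2], u5] + [[[[u1, u3], u4], u5], u2] + [[[[u1, u4], u3], u2], u5] - [[[[u1, u4], u3], u5], u2] - [[[[u1, u5], u2], u3], u4] + [[[[u1, u5], u2], u4], u3]; second: -[[[[u1, u2], u5], u3], u4] + [[[[u1, u2], u5], u4], u3] + [[[[u1, u3], u4], u2], u5] - [[[[u1, u3], u4], u5], u2] - [[[[u1, u4], u3], u2], u5] + [[[[u1, u4], u3], u5], u2] + [[[[u1, u5], u2], u3], u4] - [[[[u1, u5], u2], u4], u3]


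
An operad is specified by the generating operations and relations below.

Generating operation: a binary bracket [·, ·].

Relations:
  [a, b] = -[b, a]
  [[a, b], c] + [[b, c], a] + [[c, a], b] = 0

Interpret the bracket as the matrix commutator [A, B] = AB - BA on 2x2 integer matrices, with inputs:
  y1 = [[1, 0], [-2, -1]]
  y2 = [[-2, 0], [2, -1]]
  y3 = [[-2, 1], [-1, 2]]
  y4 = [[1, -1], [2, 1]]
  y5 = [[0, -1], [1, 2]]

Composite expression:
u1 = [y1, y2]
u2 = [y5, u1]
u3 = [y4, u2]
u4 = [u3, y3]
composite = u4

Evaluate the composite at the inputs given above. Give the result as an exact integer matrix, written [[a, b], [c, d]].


[y1, y2] = [[0, 0], [-2, 0]]
[y5, [y1, y2]] = [[2, 0], [-4, -2]]
[y4, [y5, [y1, y2]]] = [[4, 4], [8, -4]]
[[y4, [y5, [y1, y2]]], y3] = [[-12, 24], [-24, 12]]

[[-12, 24], [-24, 12]]


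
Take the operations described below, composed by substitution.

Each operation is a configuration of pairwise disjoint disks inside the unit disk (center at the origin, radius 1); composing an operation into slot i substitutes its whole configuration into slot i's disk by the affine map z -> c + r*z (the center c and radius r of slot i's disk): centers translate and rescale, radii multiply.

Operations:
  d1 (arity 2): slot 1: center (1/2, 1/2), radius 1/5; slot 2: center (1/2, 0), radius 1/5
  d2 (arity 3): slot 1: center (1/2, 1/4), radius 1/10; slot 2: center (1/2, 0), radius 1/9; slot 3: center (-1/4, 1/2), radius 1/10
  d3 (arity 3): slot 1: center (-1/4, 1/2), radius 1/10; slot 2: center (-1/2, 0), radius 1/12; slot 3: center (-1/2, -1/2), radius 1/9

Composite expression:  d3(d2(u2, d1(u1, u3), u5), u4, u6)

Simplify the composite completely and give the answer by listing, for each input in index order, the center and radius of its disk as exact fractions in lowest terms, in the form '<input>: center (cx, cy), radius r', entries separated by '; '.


u1: center (-7/36, 91/180), radius 1/450; u2: center (-1/5, 21/40), radius 1/100; u3: center (-7/36, 1/2), radius 1/450; u4: center (-1/2, 0), radius 1/12; u5: center (-11/40, 11/20), radius 1/100; u6: center (-1/2, -1/2), radius 1/9

Below d3, radii multiply path by path; the u-disk centers shift.
u2 passes through 2 substitutions, ending at center (-1/5, 21/40), radius 1/100
u1 passes through 3 substitutions, ending at center (-7/36, 91/180), radius 1/450
u3 passes through 3 substitutions, ending at center (-7/36, 1/2), radius 1/450
u5 passes through 2 substitutions, ending at center (-11/40, 11/20), radius 1/100
u4 passes through 1 substitution, ending at center (-1/2, 0), radius 1/12
u6 passes through 1 substitution, ending at center (-1/2, -1/2), radius 1/9


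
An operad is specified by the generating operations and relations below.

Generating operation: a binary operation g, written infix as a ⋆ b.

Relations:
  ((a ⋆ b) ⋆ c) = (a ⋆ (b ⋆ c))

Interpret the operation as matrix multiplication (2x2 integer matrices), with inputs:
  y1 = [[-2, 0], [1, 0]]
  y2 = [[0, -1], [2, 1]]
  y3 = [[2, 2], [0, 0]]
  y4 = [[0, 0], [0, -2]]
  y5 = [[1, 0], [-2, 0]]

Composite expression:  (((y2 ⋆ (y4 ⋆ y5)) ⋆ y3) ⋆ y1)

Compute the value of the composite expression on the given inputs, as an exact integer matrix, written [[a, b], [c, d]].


(y4 ⋆ y5) = [[0, 0], [4, 0]]
(y2 ⋆ (y4 ⋆ y5)) = [[-4, 0], [4, 0]]
((y2 ⋆ (y4 ⋆ y5)) ⋆ y3) = [[-8, -8], [8, 8]]
(((y2 ⋆ (y4 ⋆ y5)) ⋆ y3) ⋆ y1) = [[8, 0], [-8, 0]]

[[8, 0], [-8, 0]]


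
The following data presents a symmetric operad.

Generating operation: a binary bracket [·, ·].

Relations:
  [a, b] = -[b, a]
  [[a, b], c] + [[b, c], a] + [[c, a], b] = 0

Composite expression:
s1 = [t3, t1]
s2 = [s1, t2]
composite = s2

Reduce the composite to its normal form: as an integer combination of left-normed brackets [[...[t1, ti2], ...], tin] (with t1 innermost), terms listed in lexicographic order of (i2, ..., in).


-[[t1, t3], t2]


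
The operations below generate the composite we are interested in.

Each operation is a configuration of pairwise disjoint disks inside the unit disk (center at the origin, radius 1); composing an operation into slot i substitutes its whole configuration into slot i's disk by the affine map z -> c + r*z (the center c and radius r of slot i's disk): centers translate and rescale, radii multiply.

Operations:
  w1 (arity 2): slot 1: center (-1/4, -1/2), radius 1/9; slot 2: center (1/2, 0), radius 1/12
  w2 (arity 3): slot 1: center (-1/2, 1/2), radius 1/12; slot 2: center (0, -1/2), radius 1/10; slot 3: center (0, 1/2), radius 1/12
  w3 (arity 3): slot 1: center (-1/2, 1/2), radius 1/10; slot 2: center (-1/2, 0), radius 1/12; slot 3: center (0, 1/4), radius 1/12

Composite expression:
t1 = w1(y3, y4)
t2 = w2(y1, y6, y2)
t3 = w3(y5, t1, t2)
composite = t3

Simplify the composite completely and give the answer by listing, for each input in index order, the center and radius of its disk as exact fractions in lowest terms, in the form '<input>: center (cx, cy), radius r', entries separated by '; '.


Each y-disk chains the slot maps above it in w3; radii multiply.
for y5, the 1-step affine chain lands on center (-1/2, 1/2), radius 1/10
for y3, the 2-step affine chain lands on center (-25/48, -1/24), radius 1/108
for y4, the 2-step affine chain lands on center (-11/24, 0), radius 1/144
for y1, the 2-step affine chain lands on center (-1/24, 7/24), radius 1/144
for y6, the 2-step affine chain lands on center (0, 5/24), radius 1/120
for y2, the 2-step affine chain lands on center (0, 7/24), radius 1/144

y1: center (-1/24, 7/24), radius 1/144; y2: center (0, 7/24), radius 1/144; y3: center (-25/48, -1/24), radius 1/108; y4: center (-11/24, 0), radius 1/144; y5: center (-1/2, 1/2), radius 1/10; y6: center (0, 5/24), radius 1/120


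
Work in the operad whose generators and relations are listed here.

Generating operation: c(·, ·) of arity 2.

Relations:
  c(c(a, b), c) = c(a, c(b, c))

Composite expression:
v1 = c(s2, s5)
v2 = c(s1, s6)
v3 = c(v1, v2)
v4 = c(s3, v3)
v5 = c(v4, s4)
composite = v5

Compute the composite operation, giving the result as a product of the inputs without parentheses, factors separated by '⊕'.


s3 ⊕ s2 ⊕ s5 ⊕ s1 ⊕ s6 ⊕ s4


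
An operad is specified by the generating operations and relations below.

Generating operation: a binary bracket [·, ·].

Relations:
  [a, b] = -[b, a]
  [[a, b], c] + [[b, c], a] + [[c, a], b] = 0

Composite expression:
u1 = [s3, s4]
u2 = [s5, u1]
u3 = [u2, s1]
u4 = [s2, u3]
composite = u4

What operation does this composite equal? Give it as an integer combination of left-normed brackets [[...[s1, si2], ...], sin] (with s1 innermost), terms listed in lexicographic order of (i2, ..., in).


A multilinear Lie element is pinned by s1-initial words (s1 innermost).
Composite bracket: [s2, [[s5, [s3, s4]], s1]]
Under [a, b] = ab - ba we get 16 signed associative words (2^4 = 16).
Words beginning with s1 determine it all:
  s1s3s4s5s2 (sign -1) contributes -[[[[s1, s3], s4], s5], s2]
  s1s4s3s5s2 (sign +1) contributes +[[[[s1, s4], s3], s5], s2]
  s1s5s3s4s2 (sign +1) contributes +[[[[s1, s5], s3], s4], s2]
  s1s5s4s3s2 (sign -1) contributes -[[[[s1, s5], s4], s3], s2]

-[[[[s1, s3], s4], s5], s2] + [[[[s1, s4], s3], s5], s2] + [[[[s1, s5], s3], s4], s2] - [[[[s1, s5], s4], s3], s2]


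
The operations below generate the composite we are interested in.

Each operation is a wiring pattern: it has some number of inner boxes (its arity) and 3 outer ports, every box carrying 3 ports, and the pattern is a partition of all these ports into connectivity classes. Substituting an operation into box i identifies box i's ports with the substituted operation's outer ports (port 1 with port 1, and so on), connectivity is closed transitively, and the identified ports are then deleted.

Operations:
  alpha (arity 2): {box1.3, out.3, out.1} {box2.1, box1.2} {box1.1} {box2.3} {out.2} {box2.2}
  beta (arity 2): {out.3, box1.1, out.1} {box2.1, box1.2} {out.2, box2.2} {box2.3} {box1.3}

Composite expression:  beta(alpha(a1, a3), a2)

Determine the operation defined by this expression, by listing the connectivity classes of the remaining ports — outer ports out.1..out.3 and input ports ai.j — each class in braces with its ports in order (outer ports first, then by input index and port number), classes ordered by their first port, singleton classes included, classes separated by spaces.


Reachability decides: close wires over beta-identified ports.
alpha over (a1, a3) gives {out.1, out.3, a1.3} {out.2} {a1.1} {a1.2, a3.1} {a3.2} {a3.3}, out.j being that stage's outer ports
beta over (a1, a3, a2) gives {out.1, out.3, a1.3} {out.2, a2.2} {a1.1} {a1.2, a3.1} {a2.1} {a2.3} {a3.2} {a3.3}, out.j being that stage's outer ports

{out.1, out.3, a1.3} {out.2, a2.2} {a1.1} {a1.2, a3.1} {a2.1} {a2.3} {a3.2} {a3.3}


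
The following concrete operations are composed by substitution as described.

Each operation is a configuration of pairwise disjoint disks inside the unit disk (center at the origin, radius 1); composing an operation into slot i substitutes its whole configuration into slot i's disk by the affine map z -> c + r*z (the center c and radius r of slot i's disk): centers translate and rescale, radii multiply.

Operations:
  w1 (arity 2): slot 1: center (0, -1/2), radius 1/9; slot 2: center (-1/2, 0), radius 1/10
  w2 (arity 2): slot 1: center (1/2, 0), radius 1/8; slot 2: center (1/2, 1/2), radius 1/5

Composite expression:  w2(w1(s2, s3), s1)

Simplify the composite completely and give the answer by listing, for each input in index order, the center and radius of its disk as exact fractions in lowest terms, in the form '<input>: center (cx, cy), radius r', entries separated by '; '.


s1: center (1/2, 1/2), radius 1/5; s2: center (1/2, -1/16), radius 1/72; s3: center (7/16, 0), radius 1/80

Only the slot chain above each s matters under w2; compose those maps.
s2 passes through 2 substitutions, ending at center (1/2, -1/16), radius 1/72
s3 passes through 2 substitutions, ending at center (7/16, 0), radius 1/80
s1 passes through 1 substitution, ending at center (1/2, 1/2), radius 1/5


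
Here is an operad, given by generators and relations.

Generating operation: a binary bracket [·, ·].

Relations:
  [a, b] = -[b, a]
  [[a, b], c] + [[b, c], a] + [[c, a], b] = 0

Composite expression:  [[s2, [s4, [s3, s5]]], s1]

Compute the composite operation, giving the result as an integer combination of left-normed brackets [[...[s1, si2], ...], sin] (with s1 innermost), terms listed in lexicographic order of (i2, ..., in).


A multilinear Lie element is pinned by s1-initial words (s1 innermost).
Composite bracket: [[s2, [s4, [s3, s5]]], s1]
Full expansion: 16 signed words from ab - ba (2^4 = 16).
Collect the words opening with s1:
  from s1s2s3s5s4, sign +1: term +[[[[s1, s2], s3], s5], s4]
  from s1s2s4s3s5, sign -1: term -[[[[s1, s2], s4], s3], s5]
  from s1s2s4s5s3, sign +1: term +[[[[s1, s2], s4], s5], s3]
  from s1s2s5s3s4, sign -1: term -[[[[s1, s2], s5], s3], s4]
  from s1s3s5s4s2, sign -1: term -[[[[s1, s3], s5], s4], s2]
  from s1s4s3s5s2, sign +1: term +[[[[s1, s4], s3], s5], s2]
  from s1s4s5s3s2, sign -1: term -[[[[s1, s4], s5], s3], s2]
  from s1s5s3s4s2, sign +1: term +[[[[s1, s5], s3], s4], s2]

[[[[s1, s2], s3], s5], s4] - [[[[s1, s2], s4], s3], s5] + [[[[s1, s2], s4], s5], s3] - [[[[s1, s2], s5], s3], s4] - [[[[s1, s3], s5], s4], s2] + [[[[s1, s4], s3], s5], s2] - [[[[s1, s4], s5], s3], s2] + [[[[s1, s5], s3], s4], s2]


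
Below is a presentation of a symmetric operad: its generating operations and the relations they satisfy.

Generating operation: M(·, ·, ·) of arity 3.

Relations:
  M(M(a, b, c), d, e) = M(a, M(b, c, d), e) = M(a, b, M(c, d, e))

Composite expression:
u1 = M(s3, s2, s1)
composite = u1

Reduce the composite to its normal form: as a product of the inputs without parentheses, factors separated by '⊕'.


All parenthesizations of M agree; list the s-inputs left to right.
M(s3, s2, s1) linearizes to s3 ⊕ s2 ⊕ s1

s3 ⊕ s2 ⊕ s1


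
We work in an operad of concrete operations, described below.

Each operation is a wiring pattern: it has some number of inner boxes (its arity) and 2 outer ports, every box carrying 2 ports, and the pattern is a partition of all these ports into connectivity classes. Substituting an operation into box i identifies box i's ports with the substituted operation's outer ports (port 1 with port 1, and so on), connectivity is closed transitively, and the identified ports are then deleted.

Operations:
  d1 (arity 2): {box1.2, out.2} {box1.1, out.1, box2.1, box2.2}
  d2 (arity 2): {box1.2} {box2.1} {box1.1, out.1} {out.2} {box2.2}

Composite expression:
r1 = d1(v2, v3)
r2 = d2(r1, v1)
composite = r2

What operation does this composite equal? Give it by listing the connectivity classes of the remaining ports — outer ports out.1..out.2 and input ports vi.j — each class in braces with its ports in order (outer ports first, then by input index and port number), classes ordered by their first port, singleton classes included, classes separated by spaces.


{out.1, v2.1, v3.1, v3.2} {out.2} {v1.1} {v1.2} {v2.2}

Connectivity passes through glued d2-boundaries; trace each wire chain.
the subtree at d1 composes to {out.1, v2.1, v3.1, v3.2} {out.2, v2.2} on (v2, v3); out.j = own outer ports
the subtree at d2 composes to {out.1, v2.1, v3.1, v3.2} {out.2} {v1.1} {v1.2} {v2.2} on (v2, v3, v1); out.j = own outer ports


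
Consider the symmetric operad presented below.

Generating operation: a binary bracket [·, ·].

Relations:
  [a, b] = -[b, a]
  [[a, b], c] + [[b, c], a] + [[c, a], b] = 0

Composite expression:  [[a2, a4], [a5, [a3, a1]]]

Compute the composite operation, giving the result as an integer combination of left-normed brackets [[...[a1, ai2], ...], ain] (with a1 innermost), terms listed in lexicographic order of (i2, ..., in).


-[[[[a1, a3], a5], a2], a4] + [[[[a1, a3], a5], a4], a2]

A multilinear Lie element is pinned by a1-initial words (a1 innermost).
Composite bracket: [[a2, a4], [a5, [a3, a1]]]
Applying ab - ba throughout gives 16 signed words (2^4 = 16).
Keep just the words that open with a1:
  a1a3a5a2a4 appears with sign -1, giving the term -[[[[a1, a3], a5], a2], a4]
  a1a3a5a4a2 appears with sign +1, giving the term +[[[[a1, a3], a5], a4], a2]


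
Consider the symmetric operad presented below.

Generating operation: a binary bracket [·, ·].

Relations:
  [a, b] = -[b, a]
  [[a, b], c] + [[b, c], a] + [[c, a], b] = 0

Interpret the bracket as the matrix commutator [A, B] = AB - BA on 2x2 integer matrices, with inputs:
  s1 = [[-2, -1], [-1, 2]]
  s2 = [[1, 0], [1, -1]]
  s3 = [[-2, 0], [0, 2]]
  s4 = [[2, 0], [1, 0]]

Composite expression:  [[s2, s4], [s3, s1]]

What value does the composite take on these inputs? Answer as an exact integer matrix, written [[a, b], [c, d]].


[[0, 0], [0, 0]]


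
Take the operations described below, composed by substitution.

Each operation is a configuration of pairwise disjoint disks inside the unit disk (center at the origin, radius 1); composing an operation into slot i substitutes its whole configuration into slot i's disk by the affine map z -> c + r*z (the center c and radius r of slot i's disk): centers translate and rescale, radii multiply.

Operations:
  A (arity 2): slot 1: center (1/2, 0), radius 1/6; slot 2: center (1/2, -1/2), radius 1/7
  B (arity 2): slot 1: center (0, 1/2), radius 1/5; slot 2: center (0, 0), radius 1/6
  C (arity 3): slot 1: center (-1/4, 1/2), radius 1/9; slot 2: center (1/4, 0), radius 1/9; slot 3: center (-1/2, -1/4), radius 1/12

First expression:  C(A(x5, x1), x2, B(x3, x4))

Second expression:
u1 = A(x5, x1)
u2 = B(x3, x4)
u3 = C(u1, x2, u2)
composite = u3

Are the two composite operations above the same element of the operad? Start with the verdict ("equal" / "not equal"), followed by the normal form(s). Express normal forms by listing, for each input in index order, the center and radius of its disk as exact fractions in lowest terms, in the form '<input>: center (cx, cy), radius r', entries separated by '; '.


equal; the common form is x1: center (-7/36, 4/9), radius 1/63; x2: center (1/4, 0), radius 1/9; x3: center (-1/2, -5/24), radius 1/60; x4: center (-1/2, -1/4), radius 1/72; x5: center (-7/36, 1/2), radius 1/54


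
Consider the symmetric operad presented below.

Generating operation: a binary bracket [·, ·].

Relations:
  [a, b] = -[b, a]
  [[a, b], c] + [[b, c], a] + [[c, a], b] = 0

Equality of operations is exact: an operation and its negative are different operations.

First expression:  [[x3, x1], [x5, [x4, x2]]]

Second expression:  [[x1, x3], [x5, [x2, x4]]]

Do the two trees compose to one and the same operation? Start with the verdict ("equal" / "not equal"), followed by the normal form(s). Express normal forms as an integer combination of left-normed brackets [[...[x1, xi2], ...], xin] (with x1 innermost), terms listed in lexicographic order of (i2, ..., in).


equal — both sides give -[[[[x1, x3], x2], x4], x5] + [[[[x1, x3], x4], x2], x5] + [[[[x1, x3], x5], x2], x4] - [[[[x1, x3], x5], x4], x2]

Normal form of the first expression: -[[[[x1, x3], x2], x4], x5] + [[[[x1, x3], x4], x2], x5] + [[[[x1, x3], x5], x2], x4] - [[[[x1, x3], x5], x4], x2]
Normal form of the second expression: -[[[[x1, x3], x2], x4], x5] + [[[[x1, x3], x4], x2], x5] + [[[[x1, x3], x5], x2], x4] - [[[[x1, x3], x5], x4], x2]
The normal forms match — equal.


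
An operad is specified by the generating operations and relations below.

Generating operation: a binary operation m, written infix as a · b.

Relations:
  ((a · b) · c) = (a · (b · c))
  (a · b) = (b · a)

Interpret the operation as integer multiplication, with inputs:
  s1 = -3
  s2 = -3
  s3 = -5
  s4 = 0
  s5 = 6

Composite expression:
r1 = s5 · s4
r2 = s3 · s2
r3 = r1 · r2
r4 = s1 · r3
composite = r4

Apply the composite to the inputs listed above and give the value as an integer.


0


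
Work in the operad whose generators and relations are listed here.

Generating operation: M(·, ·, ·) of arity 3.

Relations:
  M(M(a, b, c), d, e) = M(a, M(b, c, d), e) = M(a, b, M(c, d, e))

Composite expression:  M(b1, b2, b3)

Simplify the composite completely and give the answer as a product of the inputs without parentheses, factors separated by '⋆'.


b1 ⋆ b2 ⋆ b3

The M-tree's shape is irrelevant; the b-reading-order decides.
M(b1, b2, b3) linearizes to b1 ⋆ b2 ⋆ b3


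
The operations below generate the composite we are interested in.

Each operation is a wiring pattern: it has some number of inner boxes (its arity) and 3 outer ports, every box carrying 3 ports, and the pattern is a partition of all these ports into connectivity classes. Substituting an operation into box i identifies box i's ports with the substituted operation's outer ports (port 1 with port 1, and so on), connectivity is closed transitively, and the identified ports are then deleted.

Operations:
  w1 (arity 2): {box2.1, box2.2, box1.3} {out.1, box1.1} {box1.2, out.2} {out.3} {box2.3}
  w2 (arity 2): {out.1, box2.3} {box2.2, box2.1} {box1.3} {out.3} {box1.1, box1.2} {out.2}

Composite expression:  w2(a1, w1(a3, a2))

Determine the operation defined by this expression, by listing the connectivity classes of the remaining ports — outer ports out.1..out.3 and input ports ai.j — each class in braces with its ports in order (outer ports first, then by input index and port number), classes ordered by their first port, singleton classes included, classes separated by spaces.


{out.1} {out.2} {out.3} {a1.1, a1.2} {a1.3} {a2.1, a2.2, a3.3} {a2.3} {a3.1, a3.2}

Substituting into w2 glues patterns; closure does the rest.
w1 over (a3, a2) gives {out.1, a3.1} {out.2, a3.2} {out.3} {a2.1, a2.2, a3.3} {a2.3}, out.j being that stage's outer ports
w2 over (a1, a3, a2) gives {out.1} {out.2} {out.3} {a1.1, a1.2} {a1.3} {a2.1, a2.2, a3.3} {a2.3} {a3.1, a3.2}, out.j being that stage's outer ports


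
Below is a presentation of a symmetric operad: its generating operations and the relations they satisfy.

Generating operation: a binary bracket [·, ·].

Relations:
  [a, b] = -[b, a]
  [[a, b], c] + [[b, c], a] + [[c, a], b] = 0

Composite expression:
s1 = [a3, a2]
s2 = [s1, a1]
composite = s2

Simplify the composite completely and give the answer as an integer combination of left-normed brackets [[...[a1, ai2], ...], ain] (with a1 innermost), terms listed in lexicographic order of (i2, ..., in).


[[a1, a2], a3] - [[a1, a3], a2]

Skip Jacobi rewriting: expand, keep a1-initial words, read off terms.
Composite bracket: [[a3, a2], a1]
Full expansion: 4 signed words from ab - ba (2^2 = 4).
The a1-initial words carry the normal form:
  from a1a2a3, sign +1: term +[[a1, a2], a3]
  from a1a3a2, sign -1: term -[[a1, a3], a2]


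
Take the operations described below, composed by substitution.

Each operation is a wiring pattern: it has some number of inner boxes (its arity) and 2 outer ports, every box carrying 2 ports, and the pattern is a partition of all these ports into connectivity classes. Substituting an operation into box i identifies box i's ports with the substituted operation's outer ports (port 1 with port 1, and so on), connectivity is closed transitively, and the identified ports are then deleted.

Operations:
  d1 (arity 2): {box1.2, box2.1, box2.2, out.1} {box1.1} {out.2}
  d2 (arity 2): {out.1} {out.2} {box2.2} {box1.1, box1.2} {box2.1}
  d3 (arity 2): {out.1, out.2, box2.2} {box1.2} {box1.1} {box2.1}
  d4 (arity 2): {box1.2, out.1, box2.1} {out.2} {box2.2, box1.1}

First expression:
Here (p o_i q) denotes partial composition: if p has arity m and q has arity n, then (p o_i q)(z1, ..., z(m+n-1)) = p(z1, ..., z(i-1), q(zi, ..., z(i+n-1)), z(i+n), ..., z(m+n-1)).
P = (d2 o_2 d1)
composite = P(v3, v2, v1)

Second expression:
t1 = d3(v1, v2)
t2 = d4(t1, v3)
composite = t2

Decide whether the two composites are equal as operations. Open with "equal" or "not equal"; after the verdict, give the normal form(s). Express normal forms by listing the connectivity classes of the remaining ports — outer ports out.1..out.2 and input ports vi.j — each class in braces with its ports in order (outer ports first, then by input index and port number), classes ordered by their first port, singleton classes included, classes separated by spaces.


not equal; the first gives {out.1} {out.2} {v1.1, v1.2, v2.2} {v2.1} {v3.1, v3.2} and the second {out.1, v2.2, v3.1, v3.2} {out.2} {v1.1} {v1.2} {v2.1}

The first composite normalizes to {out.1} {out.2} {v1.1, v1.2, v2.2} {v2.1} {v3.1, v3.2}
The second composite normalizes to {out.1, v2.2, v3.1, v3.2} {out.2} {v1.1} {v1.2} {v2.1}
Different reductions; not equal.


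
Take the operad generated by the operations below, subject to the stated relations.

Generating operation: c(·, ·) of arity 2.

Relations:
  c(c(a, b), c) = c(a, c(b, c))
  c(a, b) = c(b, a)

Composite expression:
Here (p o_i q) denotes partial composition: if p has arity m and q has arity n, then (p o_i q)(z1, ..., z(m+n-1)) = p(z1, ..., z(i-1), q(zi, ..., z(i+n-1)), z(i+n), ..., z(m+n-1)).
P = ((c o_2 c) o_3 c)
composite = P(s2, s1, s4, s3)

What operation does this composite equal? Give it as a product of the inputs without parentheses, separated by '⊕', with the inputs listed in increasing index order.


s1 ⊕ s2 ⊕ s3 ⊕ s4

With c associative and commutative, the s-input set is all that matters.
c(s4, s3) unparenthesizes to s4 ⊕ s3
c(s1, c(s4, s3)) unparenthesizes to s1 ⊕ s4 ⊕ s3
c(s2, c(s1, c(s4, s3))) unparenthesizes to s2 ⊕ s1 ⊕ s4 ⊕ s3
the factors in increasing index order: s1 ⊕ s2 ⊕ s3 ⊕ s4


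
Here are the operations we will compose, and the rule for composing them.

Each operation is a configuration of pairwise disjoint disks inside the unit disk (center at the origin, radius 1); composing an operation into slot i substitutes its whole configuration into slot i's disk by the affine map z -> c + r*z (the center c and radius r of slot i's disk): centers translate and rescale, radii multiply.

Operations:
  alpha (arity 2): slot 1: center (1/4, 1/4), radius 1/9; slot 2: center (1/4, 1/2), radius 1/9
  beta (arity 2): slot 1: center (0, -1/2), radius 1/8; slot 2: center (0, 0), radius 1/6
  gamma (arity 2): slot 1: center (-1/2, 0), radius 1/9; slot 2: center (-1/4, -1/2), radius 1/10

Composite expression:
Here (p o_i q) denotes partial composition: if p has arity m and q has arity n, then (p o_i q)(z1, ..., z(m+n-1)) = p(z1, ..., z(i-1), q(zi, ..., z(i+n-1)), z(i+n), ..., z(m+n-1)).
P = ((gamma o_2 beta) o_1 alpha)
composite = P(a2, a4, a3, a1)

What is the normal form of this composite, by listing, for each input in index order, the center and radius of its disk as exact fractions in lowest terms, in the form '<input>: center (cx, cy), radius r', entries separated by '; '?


a1: center (-1/4, -1/2), radius 1/60; a2: center (-17/36, 1/36), radius 1/81; a3: center (-1/4, -11/20), radius 1/80; a4: center (-17/36, 1/18), radius 1/81

Below gamma, radii multiply path by path; the a-disk centers shift.
tracing a2 down its 2-map path: center (-17/36, 1/36), radius 1/81
tracing a4 down its 2-map path: center (-17/36, 1/18), radius 1/81
tracing a3 down its 2-map path: center (-1/4, -11/20), radius 1/80
tracing a1 down its 2-map path: center (-1/4, -1/2), radius 1/60


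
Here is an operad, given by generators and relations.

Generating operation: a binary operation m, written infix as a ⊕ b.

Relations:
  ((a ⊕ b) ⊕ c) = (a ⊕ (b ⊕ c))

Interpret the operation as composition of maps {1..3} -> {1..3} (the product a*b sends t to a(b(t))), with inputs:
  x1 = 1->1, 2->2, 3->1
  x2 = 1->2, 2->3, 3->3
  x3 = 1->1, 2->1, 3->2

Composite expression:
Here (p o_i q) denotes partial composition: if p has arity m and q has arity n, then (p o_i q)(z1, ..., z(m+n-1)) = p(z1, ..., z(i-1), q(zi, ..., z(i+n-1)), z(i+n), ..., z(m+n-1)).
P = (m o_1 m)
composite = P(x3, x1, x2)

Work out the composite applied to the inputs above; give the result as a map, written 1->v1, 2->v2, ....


(x3 ⊕ x1) = 1->1, 2->1, 3->1
((x3 ⊕ x1) ⊕ x2) = 1->1, 2->1, 3->1

1->1, 2->1, 3->1


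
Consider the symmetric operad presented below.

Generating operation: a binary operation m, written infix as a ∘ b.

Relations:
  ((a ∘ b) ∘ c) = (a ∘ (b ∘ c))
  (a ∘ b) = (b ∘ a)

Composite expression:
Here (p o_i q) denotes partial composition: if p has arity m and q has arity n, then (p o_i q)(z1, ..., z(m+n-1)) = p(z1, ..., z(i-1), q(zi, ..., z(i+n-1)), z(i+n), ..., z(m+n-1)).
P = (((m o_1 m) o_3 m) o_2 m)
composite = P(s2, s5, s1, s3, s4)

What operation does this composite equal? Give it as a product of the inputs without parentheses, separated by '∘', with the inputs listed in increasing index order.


s1 ∘ s2 ∘ s3 ∘ s4 ∘ s5

Shape and order are irrelevant to m; the s-input set decides.
(s5 ∘ s1) linearizes to s5 ∘ s1
(s2 ∘ (s5 ∘ s1)) linearizes to s2 ∘ s5 ∘ s1
(s3 ∘ s4) linearizes to s3 ∘ s4
((s2 ∘ (s5 ∘ s1)) ∘ (s3 ∘ s4)) linearizes to s2 ∘ s5 ∘ s1 ∘ s3 ∘ s4
reordering the factors by index: s1 ∘ s2 ∘ s3 ∘ s4 ∘ s5


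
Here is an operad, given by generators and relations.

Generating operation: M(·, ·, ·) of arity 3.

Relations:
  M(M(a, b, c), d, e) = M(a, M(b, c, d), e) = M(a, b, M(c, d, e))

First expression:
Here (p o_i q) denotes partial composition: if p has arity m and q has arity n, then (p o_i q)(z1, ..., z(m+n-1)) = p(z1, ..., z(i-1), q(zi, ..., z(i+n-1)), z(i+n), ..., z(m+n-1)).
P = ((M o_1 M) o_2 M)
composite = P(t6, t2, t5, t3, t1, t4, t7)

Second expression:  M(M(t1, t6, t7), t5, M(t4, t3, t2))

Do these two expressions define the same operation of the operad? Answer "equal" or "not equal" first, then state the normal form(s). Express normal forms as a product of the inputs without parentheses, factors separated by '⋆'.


not equal — first t6 ⋆ t2 ⋆ t5 ⋆ t3 ⋆ t1 ⋆ t4 ⋆ t7, second t1 ⋆ t6 ⋆ t7 ⋆ t5 ⋆ t4 ⋆ t3 ⋆ t2

The first composite normalizes to t6 ⋆ t2 ⋆ t5 ⋆ t3 ⋆ t1 ⋆ t4 ⋆ t7
The second composite normalizes to t1 ⋆ t6 ⋆ t7 ⋆ t5 ⋆ t4 ⋆ t3 ⋆ t2
No match — not equal.


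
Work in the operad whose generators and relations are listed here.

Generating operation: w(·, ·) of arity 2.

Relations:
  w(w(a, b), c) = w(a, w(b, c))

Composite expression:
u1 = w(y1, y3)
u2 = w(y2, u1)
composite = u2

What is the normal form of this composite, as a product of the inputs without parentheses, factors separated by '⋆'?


y2 ⋆ y1 ⋆ y3

Key point: w is associative — brackets drop, the y-order remains.
w(y1, y3) flattens to y1 ⋆ y3
w(y2, w(y1, y3)) flattens to y2 ⋆ y1 ⋆ y3


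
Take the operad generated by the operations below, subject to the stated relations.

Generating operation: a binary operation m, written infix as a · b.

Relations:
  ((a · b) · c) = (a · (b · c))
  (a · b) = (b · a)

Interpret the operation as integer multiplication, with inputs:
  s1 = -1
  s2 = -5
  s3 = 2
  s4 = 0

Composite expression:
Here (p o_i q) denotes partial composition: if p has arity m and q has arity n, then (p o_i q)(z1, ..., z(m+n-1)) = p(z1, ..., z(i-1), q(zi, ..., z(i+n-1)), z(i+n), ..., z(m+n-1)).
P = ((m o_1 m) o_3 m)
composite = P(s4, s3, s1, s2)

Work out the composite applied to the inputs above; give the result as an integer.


0

(s4 · s3) = 0
(s1 · s2) = 5
((s4 · s3) · (s1 · s2)) = 0


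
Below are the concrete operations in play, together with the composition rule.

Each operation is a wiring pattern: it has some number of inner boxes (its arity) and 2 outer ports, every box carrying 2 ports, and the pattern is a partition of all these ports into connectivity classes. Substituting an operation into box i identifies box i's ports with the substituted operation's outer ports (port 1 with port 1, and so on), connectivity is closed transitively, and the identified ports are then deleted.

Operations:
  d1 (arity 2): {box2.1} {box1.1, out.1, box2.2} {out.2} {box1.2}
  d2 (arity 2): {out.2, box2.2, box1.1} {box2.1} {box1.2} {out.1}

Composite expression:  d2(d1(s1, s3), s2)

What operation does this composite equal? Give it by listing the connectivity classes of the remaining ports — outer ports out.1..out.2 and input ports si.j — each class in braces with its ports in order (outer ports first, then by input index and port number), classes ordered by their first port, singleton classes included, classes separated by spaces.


{out.1} {out.2, s1.1, s2.2, s3.2} {s1.2} {s2.1} {s3.1}

After gluing at d2, chains via deleted ports link the s-ports.
composing d1 on (s1, s3), with out.j its own outer ports: {out.1, s1.1, s3.2} {out.2} {s1.2} {s3.1}
composing d2 on (s1, s3, s2), with out.j its own outer ports: {out.1} {out.2, s1.1, s2.2, s3.2} {s1.2} {s2.1} {s3.1}


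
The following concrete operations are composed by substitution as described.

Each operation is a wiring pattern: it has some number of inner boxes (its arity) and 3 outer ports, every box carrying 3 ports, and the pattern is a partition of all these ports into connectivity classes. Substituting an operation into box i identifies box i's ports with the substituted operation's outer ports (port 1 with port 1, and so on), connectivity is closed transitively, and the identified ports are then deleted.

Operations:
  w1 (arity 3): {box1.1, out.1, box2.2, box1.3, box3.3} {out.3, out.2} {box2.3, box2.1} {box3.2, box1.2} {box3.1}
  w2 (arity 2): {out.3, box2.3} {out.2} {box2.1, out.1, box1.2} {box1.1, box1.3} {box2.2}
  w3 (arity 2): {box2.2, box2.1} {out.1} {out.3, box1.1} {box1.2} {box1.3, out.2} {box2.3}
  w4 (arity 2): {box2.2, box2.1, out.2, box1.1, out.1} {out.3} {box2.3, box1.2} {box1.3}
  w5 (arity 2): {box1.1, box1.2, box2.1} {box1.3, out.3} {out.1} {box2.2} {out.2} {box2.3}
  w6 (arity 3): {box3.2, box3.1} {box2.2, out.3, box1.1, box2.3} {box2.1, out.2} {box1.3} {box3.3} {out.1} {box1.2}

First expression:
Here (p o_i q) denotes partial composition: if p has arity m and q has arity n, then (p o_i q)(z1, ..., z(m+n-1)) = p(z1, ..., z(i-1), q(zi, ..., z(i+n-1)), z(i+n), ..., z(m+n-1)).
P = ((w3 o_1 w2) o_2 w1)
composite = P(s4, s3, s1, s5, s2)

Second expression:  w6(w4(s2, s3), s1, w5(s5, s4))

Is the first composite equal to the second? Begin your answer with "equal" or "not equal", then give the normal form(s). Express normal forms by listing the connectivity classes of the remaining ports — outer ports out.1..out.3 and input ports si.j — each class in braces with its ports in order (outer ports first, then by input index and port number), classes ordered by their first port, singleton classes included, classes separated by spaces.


not equal; first: {out.1} {out.2} {out.3, s1.2, s3.1, s3.3, s4.2, s5.3} {s1.1, s1.3} {s2.1, s2.2} {s2.3} {s3.2, s5.2} {s4.1, s4.3} {s5.1}; second: {out.1} {out.2, s1.1} {out.3, s1.2, s1.3, s2.1, s3.1, s3.2} {s2.2, s3.3} {s2.3} {s4.1, s5.1, s5.2} {s4.2} {s4.3} {s5.3}

In normal form, the first expression is {out.1} {out.2} {out.3, s1.2, s3.1, s3.3, s4.2, s5.3} {s1.1, s1.3} {s2.1, s2.2} {s2.3} {s3.2, s5.2} {s4.1, s4.3} {s5.1}
In normal form, the second expression is {out.1} {out.2, s1.1} {out.3, s1.2, s1.3, s2.1, s3.1, s3.2} {s2.2, s3.3} {s2.3} {s4.1, s5.1, s5.2} {s4.2} {s4.3} {s5.3}
Different reductions; not equal.


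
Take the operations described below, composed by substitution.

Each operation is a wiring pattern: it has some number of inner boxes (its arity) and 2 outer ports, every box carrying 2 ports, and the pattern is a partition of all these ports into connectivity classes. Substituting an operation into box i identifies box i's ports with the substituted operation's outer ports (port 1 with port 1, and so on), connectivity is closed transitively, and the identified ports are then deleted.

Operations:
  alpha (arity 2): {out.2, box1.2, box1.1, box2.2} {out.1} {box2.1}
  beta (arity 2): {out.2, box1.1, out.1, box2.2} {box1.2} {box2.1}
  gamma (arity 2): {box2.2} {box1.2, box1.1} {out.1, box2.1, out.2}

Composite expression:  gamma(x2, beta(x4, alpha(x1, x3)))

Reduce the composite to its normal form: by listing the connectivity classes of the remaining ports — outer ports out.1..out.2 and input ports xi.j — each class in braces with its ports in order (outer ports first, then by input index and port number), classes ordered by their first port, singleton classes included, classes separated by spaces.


{out.1, out.2, x1.1, x1.2, x3.2, x4.1} {x2.1, x2.2} {x3.1} {x4.2}

Reachability decides: close wires over gamma-identified ports.
after alpha, the pattern on (x1, x3) reads {out.1} {out.2, x1.1, x1.2, x3.2} {x3.1} (out.j = its outer ports)
after beta, the pattern on (x4, x1, x3) reads {out.1, out.2, x1.1, x1.2, x3.2, x4.1} {x3.1} {x4.2} (out.j = its outer ports)
after gamma, the pattern on (x2, x4, x1, x3) reads {out.1, out.2, x1.1, x1.2, x3.2, x4.1} {x2.1, x2.2} {x3.1} {x4.2} (out.j = its outer ports)


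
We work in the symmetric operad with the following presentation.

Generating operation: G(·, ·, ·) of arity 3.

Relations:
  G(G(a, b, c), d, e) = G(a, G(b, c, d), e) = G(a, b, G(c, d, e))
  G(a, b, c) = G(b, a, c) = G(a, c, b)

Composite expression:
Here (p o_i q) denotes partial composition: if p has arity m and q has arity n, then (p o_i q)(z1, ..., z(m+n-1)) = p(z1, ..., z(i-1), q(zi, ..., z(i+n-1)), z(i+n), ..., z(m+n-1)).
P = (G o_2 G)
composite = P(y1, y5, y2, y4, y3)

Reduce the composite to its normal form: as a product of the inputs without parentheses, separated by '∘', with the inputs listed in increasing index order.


With G associative and commutative, the y-input set is all that matters.
G(y5, y2, y4) linearizes to y5 ∘ y2 ∘ y4
G(y1, G(y5, y2, y4), y3) linearizes to y1 ∘ y5 ∘ y2 ∘ y4 ∘ y3
reordering the factors by index: y1 ∘ y2 ∘ y3 ∘ y4 ∘ y5

y1 ∘ y2 ∘ y3 ∘ y4 ∘ y5


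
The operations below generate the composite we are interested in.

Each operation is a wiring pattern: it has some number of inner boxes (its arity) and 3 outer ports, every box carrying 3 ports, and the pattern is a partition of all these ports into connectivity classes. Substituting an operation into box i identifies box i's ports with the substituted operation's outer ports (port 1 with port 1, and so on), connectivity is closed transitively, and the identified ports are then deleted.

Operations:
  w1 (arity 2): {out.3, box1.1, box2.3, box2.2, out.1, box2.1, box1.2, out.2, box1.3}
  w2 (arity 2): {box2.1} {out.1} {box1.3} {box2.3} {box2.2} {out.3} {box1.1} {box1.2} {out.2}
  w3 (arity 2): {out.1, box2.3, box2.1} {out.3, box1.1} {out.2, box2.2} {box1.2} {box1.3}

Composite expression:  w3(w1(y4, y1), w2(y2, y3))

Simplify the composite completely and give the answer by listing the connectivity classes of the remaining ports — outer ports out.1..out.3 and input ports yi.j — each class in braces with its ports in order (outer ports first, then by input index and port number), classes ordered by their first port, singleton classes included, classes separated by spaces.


{out.1} {out.2} {out.3, y1.1, y1.2, y1.3, y4.1, y4.2, y4.3} {y2.1} {y2.2} {y2.3} {y3.1} {y3.2} {y3.3}

Substituting into w3 glues patterns; closure does the rest.
composing w1 on (y4, y1), with out.j its own outer ports: {out.1, out.2, out.3, y1.1, y1.2, y1.3, y4.1, y4.2, y4.3}
composing w2 on (y2, y3), with out.j its own outer ports: {out.1} {out.2} {out.3} {y2.1} {y2.2} {y2.3} {y3.1} {y3.2} {y3.3}
composing w3 on (y4, y1, y2, y3), with out.j its own outer ports: {out.1} {out.2} {out.3, y1.1, y1.2, y1.3, y4.1, y4.2, y4.3} {y2.1} {y2.2} {y2.3} {y3.1} {y3.2} {y3.3}


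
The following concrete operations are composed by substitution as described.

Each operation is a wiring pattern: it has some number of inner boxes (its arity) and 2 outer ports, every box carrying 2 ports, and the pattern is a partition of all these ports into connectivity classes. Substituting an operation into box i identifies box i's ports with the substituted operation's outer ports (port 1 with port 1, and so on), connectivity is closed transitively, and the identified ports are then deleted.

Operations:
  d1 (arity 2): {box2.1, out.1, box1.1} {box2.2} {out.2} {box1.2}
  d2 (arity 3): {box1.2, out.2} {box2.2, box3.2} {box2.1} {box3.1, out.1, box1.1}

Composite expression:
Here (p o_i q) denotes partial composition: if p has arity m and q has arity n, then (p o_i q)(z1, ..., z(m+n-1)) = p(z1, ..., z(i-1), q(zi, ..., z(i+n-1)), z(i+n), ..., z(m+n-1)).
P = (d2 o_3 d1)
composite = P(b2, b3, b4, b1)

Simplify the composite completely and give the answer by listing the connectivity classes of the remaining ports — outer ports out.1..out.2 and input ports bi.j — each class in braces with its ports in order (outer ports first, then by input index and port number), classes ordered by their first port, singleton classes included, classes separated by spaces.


Substituting into d2 glues patterns; closure does the rest.
composing d1 on (b4, b1), with out.j its own outer ports: {out.1, b1.1, b4.1} {out.2} {b1.2} {b4.2}
composing d2 on (b2, b3, b4, b1), with out.j its own outer ports: {out.1, b1.1, b2.1, b4.1} {out.2, b2.2} {b1.2} {b3.1} {b3.2} {b4.2}

{out.1, b1.1, b2.1, b4.1} {out.2, b2.2} {b1.2} {b3.1} {b3.2} {b4.2}
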